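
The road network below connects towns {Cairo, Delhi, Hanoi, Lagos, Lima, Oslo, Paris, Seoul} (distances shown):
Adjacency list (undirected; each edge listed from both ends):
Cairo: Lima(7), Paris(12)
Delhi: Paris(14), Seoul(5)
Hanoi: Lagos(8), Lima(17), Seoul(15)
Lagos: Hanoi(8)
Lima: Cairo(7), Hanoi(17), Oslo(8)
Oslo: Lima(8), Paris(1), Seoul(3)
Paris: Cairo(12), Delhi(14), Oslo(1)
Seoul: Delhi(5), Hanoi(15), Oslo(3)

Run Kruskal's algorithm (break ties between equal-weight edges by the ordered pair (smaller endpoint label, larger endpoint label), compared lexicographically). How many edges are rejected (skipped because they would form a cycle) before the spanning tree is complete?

Kruskal's algorithm — process edges by increasing weight (ties by edge label):
Oslo—Paris (1): add — endpoints in different components.
Oslo—Seoul (3): add — endpoints in different components.
Delhi—Seoul (5): add — endpoints in different components.
Cairo—Lima (7): add — endpoints in different components.
Hanoi—Lagos (8): add — endpoints in different components.
Lima—Oslo (8): add — endpoints in different components.
Cairo—Paris (12): skip — Cairo and Paris already connected.
Delhi—Paris (14): skip — Delhi and Paris already connected.
Hanoi—Seoul (15): add — endpoints in different components.
Edges rejected before the tree was complete: 2.

2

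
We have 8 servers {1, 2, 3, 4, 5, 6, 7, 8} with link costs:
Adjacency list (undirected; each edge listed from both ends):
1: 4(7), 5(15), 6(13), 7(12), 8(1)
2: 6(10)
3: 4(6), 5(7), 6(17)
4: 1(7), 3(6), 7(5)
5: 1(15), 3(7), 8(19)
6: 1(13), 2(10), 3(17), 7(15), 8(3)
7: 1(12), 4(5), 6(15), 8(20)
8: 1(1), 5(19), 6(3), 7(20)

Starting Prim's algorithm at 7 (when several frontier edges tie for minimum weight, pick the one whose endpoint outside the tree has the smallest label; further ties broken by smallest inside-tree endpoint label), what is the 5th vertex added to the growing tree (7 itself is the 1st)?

8

Prim, starting at 7.
Step 1: frontier [4—7 5, 1—7 12, 6—7 15, 7—8 20] → take 4—7 (5); add 4.
Step 2: frontier [3—4 6, 1—4 7, 1—7 12, 6—7 15, 7—8 20] → take 3—4 (6); add 3.
Step 3: frontier [3—5 7, 3—6 17, 1—4 7, 1—7 12, 6—7 15, 7—8 20] → take 1—4 (7); add 1.
Step 4: frontier [1—8 1, 1—6 13, 1—5 15, 3—5 7, 3—6 17, 6—7 15, 7—8 20] → take 1—8 (1); add 8.
Step 5: frontier [1—6 13, 1—5 15, 3—5 7, 3—6 17, 6—7 15, 6—8 3, 5—8 19] → take 6—8 (3); add 6.
Step 6: frontier [1—5 15, 3—5 7, 2—6 10, 5—8 19] → take 3—5 (7); add 5.
Step 7: frontier [2—6 10] → take 2—6 (10); add 2.
Vertex order: 7, 4, 3, 1, 8, 6, 5, 2. The 5th vertex is 8.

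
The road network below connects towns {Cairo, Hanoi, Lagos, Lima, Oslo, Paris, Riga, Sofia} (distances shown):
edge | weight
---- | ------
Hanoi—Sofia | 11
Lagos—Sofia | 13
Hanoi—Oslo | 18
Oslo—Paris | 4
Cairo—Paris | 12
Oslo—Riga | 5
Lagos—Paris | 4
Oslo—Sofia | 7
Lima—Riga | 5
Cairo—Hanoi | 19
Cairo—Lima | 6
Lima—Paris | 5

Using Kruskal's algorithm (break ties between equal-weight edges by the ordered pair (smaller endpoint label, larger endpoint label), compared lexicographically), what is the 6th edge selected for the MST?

Kruskal: consider edges lightest-first.
Lagos—Paris (4): add — endpoints in different components.
Oslo—Paris (4): add — endpoints in different components.
Lima—Paris (5): add — endpoints in different components.
Lima—Riga (5): add — endpoints in different components.
Oslo—Riga (5): skip — Oslo and Riga already connected.
Cairo—Lima (6): add — endpoints in different components.
Oslo—Sofia (7): add — endpoints in different components.
Hanoi—Sofia (11): add — endpoints in different components.
The 6th edge added is Oslo—Sofia.

Oslo-Sofia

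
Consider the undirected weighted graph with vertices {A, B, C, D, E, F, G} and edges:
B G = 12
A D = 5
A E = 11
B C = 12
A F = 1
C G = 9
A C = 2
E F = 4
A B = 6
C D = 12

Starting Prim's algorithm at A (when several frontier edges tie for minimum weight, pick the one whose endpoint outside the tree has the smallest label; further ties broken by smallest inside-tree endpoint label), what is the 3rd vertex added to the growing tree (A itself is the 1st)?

Grow the tree from A using Prim:
Step 1: frontier [A F 1, A C 2, A D 5, A B 6, A E 11] → take A F (1); add F.
Step 2: frontier [A C 2, A D 5, A B 6, A E 11, E F 4] → take A C (2); add C.
Step 3: frontier [A D 5, A B 6, A E 11, C G 9, B C 12, C D 12, E F 4] → take E F (4); add E.
Step 4: frontier [A D 5, A B 6, C G 9, B C 12, C D 12] → take A D (5); add D.
Step 5: frontier [A B 6, C G 9, B C 12] → take A B (6); add B.
Step 6: frontier [B G 12, C G 9] → take C G (9); add G.
Vertex order: A, F, C, E, D, B, G. The 3rd vertex is C.

C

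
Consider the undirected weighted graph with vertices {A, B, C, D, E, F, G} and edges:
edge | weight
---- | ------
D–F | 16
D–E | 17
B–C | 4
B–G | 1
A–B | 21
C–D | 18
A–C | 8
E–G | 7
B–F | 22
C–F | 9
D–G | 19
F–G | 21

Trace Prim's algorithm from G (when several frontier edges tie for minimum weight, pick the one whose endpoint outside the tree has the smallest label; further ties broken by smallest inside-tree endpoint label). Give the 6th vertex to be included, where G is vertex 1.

F

Prim, starting at G.
Step 1: frontier [B–G 1, E–G 7, D–G 19, F–G 21] → take B–G (1); add B.
Step 2: frontier [B–C 4, A–B 21, B–F 22, E–G 7, D–G 19, F–G 21] → take B–C (4); add C.
Step 3: frontier [A–B 21, B–F 22, A–C 8, C–F 9, C–D 18, E–G 7, D–G 19, F–G 21] → take E–G (7); add E.
Step 4: frontier [A–B 21, B–F 22, A–C 8, C–F 9, C–D 18, D–E 17, D–G 19, F–G 21] → take A–C (8); add A.
Step 5: frontier [B–F 22, C–F 9, C–D 18, D–E 17, D–G 19, F–G 21] → take C–F (9); add F.
Step 6: frontier [C–D 18, D–E 17, D–F 16, D–G 19] → take D–F (16); add D.
Vertex order: G, B, C, E, A, F, D. The 6th vertex is F.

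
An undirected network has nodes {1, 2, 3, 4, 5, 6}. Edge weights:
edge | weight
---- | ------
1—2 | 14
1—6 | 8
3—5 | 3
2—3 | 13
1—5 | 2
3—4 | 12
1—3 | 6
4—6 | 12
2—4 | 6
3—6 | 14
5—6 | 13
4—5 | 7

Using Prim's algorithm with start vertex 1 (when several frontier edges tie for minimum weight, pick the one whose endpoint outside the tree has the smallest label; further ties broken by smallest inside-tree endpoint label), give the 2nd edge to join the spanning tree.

3-5

Grow the tree from 1 using Prim:
Step 1: cheapest edge leaving the tree is 1—5 (2); add 5.
Step 2: cheapest edge leaving the tree is 3—5 (3); add 3.
Step 3: cheapest edge leaving the tree is 4—5 (7); add 4.
Step 4: cheapest edge leaving the tree is 2—4 (6); add 2.
Step 5: cheapest edge leaving the tree is 1—6 (8); add 6.
The 2nd edge added is 3—5.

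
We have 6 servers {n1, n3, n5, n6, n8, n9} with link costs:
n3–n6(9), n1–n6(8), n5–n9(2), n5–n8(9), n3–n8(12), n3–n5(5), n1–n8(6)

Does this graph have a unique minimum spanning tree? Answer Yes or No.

Sort edges by weight, then run Kruskal:
n5–n9 (2): add — endpoints in different components.
n3–n5 (5): add — endpoints in different components.
n1–n8 (6): add — endpoints in different components.
n1–n6 (8): add — endpoints in different components.
n3–n6 (9): add — endpoints in different components.
Non-tree edge n5–n8 has weight 9, equal to the heaviest edge on its tree cycle — swapping gives another MST of the same weight. Not unique.

No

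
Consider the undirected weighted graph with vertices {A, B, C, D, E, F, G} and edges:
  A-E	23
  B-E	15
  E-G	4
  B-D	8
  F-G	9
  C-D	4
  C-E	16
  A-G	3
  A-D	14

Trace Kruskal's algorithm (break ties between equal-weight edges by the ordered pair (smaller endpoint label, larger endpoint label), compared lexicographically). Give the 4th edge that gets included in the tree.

B-D

Kruskal: consider edges lightest-first.
A-G (3): add. Components now {A,G} {B} {C} {D} {E} {F}
C-D (4): add. Components now {A,G} {B} {C,D} {E} {F}
E-G (4): add. Components now {A,E,G} {B} {C,D} {F}
B-D (8): add. Components now {A,E,G} {B,C,D} {F}
F-G (9): add. Components now {A,E,F,G} {B,C,D}
A-D (14): add. Components now {A,B,C,D,E,F,G}
The 4th edge added is B-D.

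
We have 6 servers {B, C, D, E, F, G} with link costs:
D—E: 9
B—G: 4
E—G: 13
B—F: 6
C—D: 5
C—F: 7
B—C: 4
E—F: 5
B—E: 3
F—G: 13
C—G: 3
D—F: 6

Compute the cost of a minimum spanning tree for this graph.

20

Sort edges by weight, then run Kruskal:
B—E (3): add — endpoints in different components.
C—G (3): add — endpoints in different components.
B—C (4): add — endpoints in different components.
B—G (4): skip — B and G already connected.
C—D (5): add — endpoints in different components.
E—F (5): add — endpoints in different components.
MST edges: B—E, C—G, B—C, C—D, E—F; total weight 3+3+4+5+5 = 20.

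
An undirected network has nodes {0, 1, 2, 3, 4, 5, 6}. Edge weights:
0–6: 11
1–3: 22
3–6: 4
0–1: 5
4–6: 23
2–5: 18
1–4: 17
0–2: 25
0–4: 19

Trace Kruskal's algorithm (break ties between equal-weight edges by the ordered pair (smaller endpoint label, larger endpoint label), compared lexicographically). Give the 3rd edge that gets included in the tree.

Kruskal: consider edges lightest-first.
3–6 (4): add — endpoints in different components.
0–1 (5): add — endpoints in different components.
0–6 (11): add — endpoints in different components.
1–4 (17): add — endpoints in different components.
2–5 (18): add — endpoints in different components.
0–4 (19): skip — 0 and 4 already connected.
1–3 (22): skip — 1 and 3 already connected.
4–6 (23): skip — 4 and 6 already connected.
0–2 (25): add — endpoints in different components.
The 3rd edge added is 0–6.

0-6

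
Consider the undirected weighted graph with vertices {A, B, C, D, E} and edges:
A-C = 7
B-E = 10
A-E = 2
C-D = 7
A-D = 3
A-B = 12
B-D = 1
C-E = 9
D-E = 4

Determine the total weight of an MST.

13

Prim, starting at C.
Step 1: frontier [A-C 7, C-D 7, C-E 9] → take A-C (7); add A.
Step 2: frontier [A-E 2, A-D 3, A-B 12, C-D 7, C-E 9] → take A-E (2); add E.
Step 3: frontier [A-D 3, A-B 12, C-D 7, D-E 4, B-E 10] → take A-D (3); add D.
Step 4: frontier [A-B 12, B-D 1, B-E 10] → take B-D (1); add B.
MST edges: A-C, A-E, A-D, B-D; total weight 7+2+3+1 = 13.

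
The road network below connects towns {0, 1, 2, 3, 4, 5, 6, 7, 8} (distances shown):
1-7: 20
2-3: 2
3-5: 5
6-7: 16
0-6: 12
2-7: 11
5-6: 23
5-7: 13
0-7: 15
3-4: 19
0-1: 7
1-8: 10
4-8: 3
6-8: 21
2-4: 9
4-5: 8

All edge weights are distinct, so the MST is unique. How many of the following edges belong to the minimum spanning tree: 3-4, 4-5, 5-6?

Kruskal: consider edges lightest-first.
2-3 (2): add — endpoints in different components.
4-8 (3): add — endpoints in different components.
3-5 (5): add — endpoints in different components.
0-1 (7): add — endpoints in different components.
4-5 (8): add — endpoints in different components.
2-4 (9): skip — 2 and 4 already connected.
1-8 (10): add — endpoints in different components.
2-7 (11): add — endpoints in different components.
0-6 (12): add — endpoints in different components.
MST edge set: {2-3, 4-8, 3-5, 0-1, 4-5, 1-8, 2-7, 0-6}.
Of the listed edges, {4-5} are in the MST → 1.

1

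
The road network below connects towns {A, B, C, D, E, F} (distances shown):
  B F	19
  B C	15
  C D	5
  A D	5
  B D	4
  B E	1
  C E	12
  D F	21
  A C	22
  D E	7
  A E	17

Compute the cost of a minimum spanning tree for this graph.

34

Sort edges by weight, then run Kruskal:
B E (1): add — endpoints in different components.
B D (4): add — endpoints in different components.
A D (5): add — endpoints in different components.
C D (5): add — endpoints in different components.
D E (7): skip — D and E already connected.
C E (12): skip — C and E already connected.
B C (15): skip — B and C already connected.
A E (17): skip — A and E already connected.
B F (19): add — endpoints in different components.
MST edges: B E, B D, A D, C D, B F; total weight 1+4+5+5+19 = 34.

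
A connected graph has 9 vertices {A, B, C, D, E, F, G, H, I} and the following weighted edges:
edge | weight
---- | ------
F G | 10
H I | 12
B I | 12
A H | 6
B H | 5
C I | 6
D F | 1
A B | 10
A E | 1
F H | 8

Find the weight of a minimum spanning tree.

49

Grow the tree from D using Prim:
Step 1: cheapest edge leaving the tree is D F (1); add F.
Step 2: cheapest edge leaving the tree is F H (8); add H.
Step 3: cheapest edge leaving the tree is B H (5); add B.
Step 4: cheapest edge leaving the tree is A H (6); add A.
Step 5: cheapest edge leaving the tree is A E (1); add E.
Step 6: cheapest edge leaving the tree is F G (10); add G.
Step 7: cheapest edge leaving the tree is B I (12); add I.
Step 8: cheapest edge leaving the tree is C I (6); add C.
MST edges: D F, F H, B H, A H, A E, F G, B I, C I; total weight 1+8+5+6+1+10+12+6 = 49.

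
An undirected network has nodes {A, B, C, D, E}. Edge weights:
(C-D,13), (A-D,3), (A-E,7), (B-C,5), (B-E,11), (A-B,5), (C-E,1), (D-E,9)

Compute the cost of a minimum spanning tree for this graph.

Prim, starting at C.
Step 1: cheapest edge leaving the tree is C-E (1); add E.
Step 2: cheapest edge leaving the tree is B-C (5); add B.
Step 3: cheapest edge leaving the tree is A-B (5); add A.
Step 4: cheapest edge leaving the tree is A-D (3); add D.
MST edges: C-E, B-C, A-B, A-D; total weight 1+5+5+3 = 14.

14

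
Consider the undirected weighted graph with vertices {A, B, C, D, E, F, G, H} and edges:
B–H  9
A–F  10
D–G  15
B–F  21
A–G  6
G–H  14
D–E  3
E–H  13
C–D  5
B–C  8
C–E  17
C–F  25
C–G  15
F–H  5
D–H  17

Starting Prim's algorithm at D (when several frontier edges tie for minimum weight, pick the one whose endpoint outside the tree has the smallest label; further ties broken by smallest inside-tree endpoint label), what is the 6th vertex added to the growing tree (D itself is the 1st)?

Grow the tree from D using Prim:
Step 1: cheapest edge leaving the tree is D–E (3); add E.
Step 2: cheapest edge leaving the tree is C–D (5); add C.
Step 3: cheapest edge leaving the tree is B–C (8); add B.
Step 4: cheapest edge leaving the tree is B–H (9); add H.
Step 5: cheapest edge leaving the tree is F–H (5); add F.
Step 6: cheapest edge leaving the tree is A–F (10); add A.
Step 7: cheapest edge leaving the tree is A–G (6); add G.
Vertex order: D, E, C, B, H, F, A, G. The 6th vertex is F.

F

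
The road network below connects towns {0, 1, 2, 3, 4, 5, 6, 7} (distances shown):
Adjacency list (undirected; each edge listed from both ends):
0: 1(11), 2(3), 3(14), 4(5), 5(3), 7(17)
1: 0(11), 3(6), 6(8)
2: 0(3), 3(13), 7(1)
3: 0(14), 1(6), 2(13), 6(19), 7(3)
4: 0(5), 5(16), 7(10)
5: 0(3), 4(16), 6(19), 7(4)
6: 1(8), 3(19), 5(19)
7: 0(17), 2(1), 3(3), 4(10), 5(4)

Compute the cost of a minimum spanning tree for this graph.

Prim's algorithm from 3:
Step 1: cheapest edge leaving the tree is 3-7 (3); add 7.
Step 2: cheapest edge leaving the tree is 2-7 (1); add 2.
Step 3: cheapest edge leaving the tree is 0-2 (3); add 0.
Step 4: cheapest edge leaving the tree is 0-5 (3); add 5.
Step 5: cheapest edge leaving the tree is 0-4 (5); add 4.
Step 6: cheapest edge leaving the tree is 1-3 (6); add 1.
Step 7: cheapest edge leaving the tree is 1-6 (8); add 6.
MST edges: 3-7, 2-7, 0-2, 0-5, 0-4, 1-3, 1-6; total weight 3+1+3+3+5+6+8 = 29.

29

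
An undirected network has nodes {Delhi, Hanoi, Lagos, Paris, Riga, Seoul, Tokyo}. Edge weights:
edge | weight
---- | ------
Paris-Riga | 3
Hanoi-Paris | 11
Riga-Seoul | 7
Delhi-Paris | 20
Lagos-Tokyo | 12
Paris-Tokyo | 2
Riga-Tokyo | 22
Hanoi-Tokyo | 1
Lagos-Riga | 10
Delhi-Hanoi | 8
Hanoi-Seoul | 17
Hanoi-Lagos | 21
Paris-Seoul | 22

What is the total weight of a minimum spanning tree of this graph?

Prim, starting at Delhi.
Step 1: frontier [Delhi-Hanoi 8, Delhi-Paris 20] → take Delhi-Hanoi (8); add Hanoi.
Step 2: frontier [Delhi-Paris 20, Hanoi-Tokyo 1, Hanoi-Paris 11, Hanoi-Seoul 17, Hanoi-Lagos 21] → take Hanoi-Tokyo (1); add Tokyo.
Step 3: frontier [Delhi-Paris 20, Hanoi-Paris 11, Hanoi-Seoul 17, Hanoi-Lagos 21, Paris-Tokyo 2, Lagos-Tokyo 12, Riga-Tokyo 22] → take Paris-Tokyo (2); add Paris.
Step 4: frontier [Hanoi-Seoul 17, Hanoi-Lagos 21, Paris-Riga 3, Paris-Seoul 22, Lagos-Tokyo 12, Riga-Tokyo 22] → take Paris-Riga (3); add Riga.
Step 5: frontier [Hanoi-Seoul 17, Hanoi-Lagos 21, Paris-Seoul 22, Riga-Seoul 7, Lagos-Riga 10, Lagos-Tokyo 12] → take Riga-Seoul (7); add Seoul.
Step 6: frontier [Hanoi-Lagos 21, Lagos-Riga 10, Lagos-Tokyo 12] → take Lagos-Riga (10); add Lagos.
MST edges: Delhi-Hanoi, Hanoi-Tokyo, Paris-Tokyo, Paris-Riga, Riga-Seoul, Lagos-Riga; total weight 8+1+2+3+7+10 = 31.

31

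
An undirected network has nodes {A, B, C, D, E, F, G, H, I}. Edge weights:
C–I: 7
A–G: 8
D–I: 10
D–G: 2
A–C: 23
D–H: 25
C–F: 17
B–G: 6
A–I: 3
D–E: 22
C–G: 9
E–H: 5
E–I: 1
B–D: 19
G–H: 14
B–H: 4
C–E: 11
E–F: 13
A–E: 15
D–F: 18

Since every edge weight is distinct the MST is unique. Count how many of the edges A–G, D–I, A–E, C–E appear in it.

0

Kruskal's algorithm — process edges by increasing weight (ties by edge label):
E–I (1): add — endpoints in different components.
D–G (2): add — endpoints in different components.
A–I (3): add — endpoints in different components.
B–H (4): add — endpoints in different components.
E–H (5): add — endpoints in different components.
B–G (6): add — endpoints in different components.
C–I (7): add — endpoints in different components.
A–G (8): skip — A and G already connected.
C–G (9): skip — C and G already connected.
D–I (10): skip — D and I already connected.
C–E (11): skip — C and E already connected.
E–F (13): add — endpoints in different components.
MST edge set: {E–I, D–G, A–I, B–H, E–H, B–G, C–I, E–F}.
Of the listed edges, {} are in the MST → 0.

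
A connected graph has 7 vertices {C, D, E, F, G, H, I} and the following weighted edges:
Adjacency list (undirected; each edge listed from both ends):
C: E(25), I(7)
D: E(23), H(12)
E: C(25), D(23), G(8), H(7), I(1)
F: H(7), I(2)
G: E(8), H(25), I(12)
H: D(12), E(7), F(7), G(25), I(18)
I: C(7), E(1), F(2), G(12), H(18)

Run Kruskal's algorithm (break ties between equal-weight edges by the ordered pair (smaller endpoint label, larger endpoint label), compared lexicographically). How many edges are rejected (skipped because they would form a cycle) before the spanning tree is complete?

Kruskal: consider edges lightest-first.
E–I (1): add. Components now {C} {D} {E,I} {F} {G} {H}
F–I (2): add. Components now {C} {D} {E,F,I} {G} {H}
C–I (7): add. Components now {C,E,F,I} {D} {G} {H}
E–H (7): add. Components now {C,E,F,H,I} {D} {G}
F–H (7): skip — F and H already connected.
E–G (8): add. Components now {C,E,F,G,H,I} {D}
D–H (12): add. Components now {C,D,E,F,G,H,I}
Edges rejected before the tree was complete: 1.

1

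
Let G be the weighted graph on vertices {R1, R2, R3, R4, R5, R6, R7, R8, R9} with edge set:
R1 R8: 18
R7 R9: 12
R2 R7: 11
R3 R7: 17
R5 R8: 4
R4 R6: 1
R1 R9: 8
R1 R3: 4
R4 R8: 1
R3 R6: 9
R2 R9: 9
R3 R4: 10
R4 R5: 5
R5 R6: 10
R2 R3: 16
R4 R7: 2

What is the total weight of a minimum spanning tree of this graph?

38

Kruskal's algorithm — process edges by increasing weight (ties by edge label):
R4 R6 (1): add — endpoints in different components.
R4 R8 (1): add — endpoints in different components.
R4 R7 (2): add — endpoints in different components.
R1 R3 (4): add — endpoints in different components.
R5 R8 (4): add — endpoints in different components.
R4 R5 (5): skip — R5 and R4 already connected.
R1 R9 (8): add — endpoints in different components.
R2 R9 (9): add — endpoints in different components.
R3 R6 (9): add — endpoints in different components.
MST edges: R4 R6, R4 R8, R4 R7, R1 R3, R5 R8, R1 R9, R2 R9, R3 R6; total weight 1+1+2+4+4+8+9+9 = 38.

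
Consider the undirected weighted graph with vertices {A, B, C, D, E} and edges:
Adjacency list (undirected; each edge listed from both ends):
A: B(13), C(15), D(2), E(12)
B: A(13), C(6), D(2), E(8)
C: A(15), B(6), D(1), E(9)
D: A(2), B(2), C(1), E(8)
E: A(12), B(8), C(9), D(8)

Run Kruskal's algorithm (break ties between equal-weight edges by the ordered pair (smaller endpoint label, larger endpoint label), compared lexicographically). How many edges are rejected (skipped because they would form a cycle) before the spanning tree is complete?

1

Kruskal: consider edges lightest-first.
C–D (1): add — endpoints in different components.
A–D (2): add — endpoints in different components.
B–D (2): add — endpoints in different components.
B–C (6): skip — B and C already connected.
B–E (8): add — endpoints in different components.
Edges rejected before the tree was complete: 1.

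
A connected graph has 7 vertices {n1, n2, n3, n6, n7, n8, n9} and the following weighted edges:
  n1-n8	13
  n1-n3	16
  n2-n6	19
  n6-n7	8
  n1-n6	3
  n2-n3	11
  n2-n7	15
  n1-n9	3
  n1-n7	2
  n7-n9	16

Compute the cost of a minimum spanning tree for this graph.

47

Kruskal: consider edges lightest-first.
n1-n7 (2): add. Components now {n6} {n2} {n1,n7} {n3} {n8} {n9}
n1-n6 (3): add. Components now {n1,n6,n7} {n2} {n3} {n8} {n9}
n1-n9 (3): add. Components now {n1,n6,n7,n9} {n2} {n3} {n8}
n6-n7 (8): skip — n6 and n7 already connected.
n2-n3 (11): add. Components now {n1,n6,n7,n9} {n2,n3} {n8}
n1-n8 (13): add. Components now {n1,n6,n7,n8,n9} {n2,n3}
n2-n7 (15): add. Components now {n1,n2,n3,n6,n7,n8,n9}
MST edges: n1-n7, n1-n6, n1-n9, n2-n3, n1-n8, n2-n7; total weight 2+3+3+11+13+15 = 47.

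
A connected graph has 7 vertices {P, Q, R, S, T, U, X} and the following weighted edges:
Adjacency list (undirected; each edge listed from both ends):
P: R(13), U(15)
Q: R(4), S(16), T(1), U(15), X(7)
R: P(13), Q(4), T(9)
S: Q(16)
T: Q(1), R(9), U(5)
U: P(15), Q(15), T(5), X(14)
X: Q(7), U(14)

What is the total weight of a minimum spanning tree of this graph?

Kruskal's algorithm — process edges by increasing weight (ties by edge label):
Q T (1): add — endpoints in different components.
Q R (4): add — endpoints in different components.
T U (5): add — endpoints in different components.
Q X (7): add — endpoints in different components.
R T (9): skip — R and T already connected.
P R (13): add — endpoints in different components.
U X (14): skip — U and X already connected.
P U (15): skip — P and U already connected.
Q U (15): skip — Q and U already connected.
Q S (16): add — endpoints in different components.
MST edges: Q T, Q R, T U, Q X, P R, Q S; total weight 1+4+5+7+13+16 = 46.

46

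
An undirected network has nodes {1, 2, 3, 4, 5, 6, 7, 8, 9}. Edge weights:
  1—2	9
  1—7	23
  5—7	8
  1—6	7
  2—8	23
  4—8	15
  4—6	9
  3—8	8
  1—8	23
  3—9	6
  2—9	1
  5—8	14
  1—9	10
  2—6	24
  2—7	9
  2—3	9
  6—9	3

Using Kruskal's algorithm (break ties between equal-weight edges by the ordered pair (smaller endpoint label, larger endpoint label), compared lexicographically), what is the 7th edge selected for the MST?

2-7

Kruskal's algorithm — process edges by increasing weight (ties by edge label):
2—9 (1): add — endpoints in different components.
6—9 (3): add — endpoints in different components.
3—9 (6): add — endpoints in different components.
1—6 (7): add — endpoints in different components.
3—8 (8): add — endpoints in different components.
5—7 (8): add — endpoints in different components.
1—2 (9): skip — 1 and 2 already connected.
2—3 (9): skip — 2 and 3 already connected.
2—7 (9): add — endpoints in different components.
4—6 (9): add — endpoints in different components.
The 7th edge added is 2—7.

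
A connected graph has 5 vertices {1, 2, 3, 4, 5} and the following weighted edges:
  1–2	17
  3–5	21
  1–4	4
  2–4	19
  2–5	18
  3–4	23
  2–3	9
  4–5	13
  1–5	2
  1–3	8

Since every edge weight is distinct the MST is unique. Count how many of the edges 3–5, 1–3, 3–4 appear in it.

Kruskal: consider edges lightest-first.
1–5 (2): add. Components now {1,5} {2} {3} {4}
1–4 (4): add. Components now {1,4,5} {2} {3}
1–3 (8): add. Components now {1,3,4,5} {2}
2–3 (9): add. Components now {1,2,3,4,5}
MST edge set: {1–5, 1–4, 1–3, 2–3}.
Of the listed edges, {1–3} are in the MST → 1.

1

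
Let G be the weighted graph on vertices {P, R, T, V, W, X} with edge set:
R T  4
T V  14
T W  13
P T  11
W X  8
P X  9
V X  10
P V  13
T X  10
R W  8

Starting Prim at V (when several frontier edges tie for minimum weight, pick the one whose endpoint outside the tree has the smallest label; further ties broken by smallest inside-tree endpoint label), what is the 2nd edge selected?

Prim, starting at V.
Step 1: frontier [V X 10, P V 13, T V 14] → take V X (10); add X.
Step 2: frontier [P V 13, T V 14, W X 8, P X 9, T X 10] → take W X (8); add W.
Step 3: frontier [P V 13, T V 14, R W 8, T W 13, P X 9, T X 10] → take R W (8); add R.
Step 4: frontier [R T 4, P V 13, T V 14, T W 13, P X 9, T X 10] → take R T (4); add T.
Step 5: frontier [P T 11, P V 13, P X 9] → take P X (9); add P.
The 2nd edge added is W X.

W-X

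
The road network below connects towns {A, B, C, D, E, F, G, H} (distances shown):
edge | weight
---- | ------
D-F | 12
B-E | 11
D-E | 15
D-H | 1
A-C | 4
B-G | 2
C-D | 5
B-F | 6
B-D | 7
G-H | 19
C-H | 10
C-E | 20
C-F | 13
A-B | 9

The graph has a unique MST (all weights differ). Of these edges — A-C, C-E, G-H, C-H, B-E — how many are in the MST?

Sort edges by weight, then run Kruskal:
D-H (1): add — endpoints in different components.
B-G (2): add — endpoints in different components.
A-C (4): add — endpoints in different components.
C-D (5): add — endpoints in different components.
B-F (6): add — endpoints in different components.
B-D (7): add — endpoints in different components.
A-B (9): skip — A and B already connected.
C-H (10): skip — C and H already connected.
B-E (11): add — endpoints in different components.
MST edge set: {D-H, B-G, A-C, C-D, B-F, B-D, B-E}.
Of the listed edges, {A-C, B-E} are in the MST → 2.

2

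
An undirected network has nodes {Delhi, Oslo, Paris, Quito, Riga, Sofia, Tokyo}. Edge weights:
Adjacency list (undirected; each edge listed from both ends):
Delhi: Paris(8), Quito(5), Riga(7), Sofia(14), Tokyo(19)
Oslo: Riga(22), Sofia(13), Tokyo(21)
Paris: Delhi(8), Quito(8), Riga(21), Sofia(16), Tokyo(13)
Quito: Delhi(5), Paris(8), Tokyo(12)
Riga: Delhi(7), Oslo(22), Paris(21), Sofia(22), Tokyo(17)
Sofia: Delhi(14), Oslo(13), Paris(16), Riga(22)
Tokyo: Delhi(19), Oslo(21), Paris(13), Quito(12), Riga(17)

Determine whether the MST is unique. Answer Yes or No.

Kruskal's algorithm — process edges by increasing weight (ties by edge label):
Delhi–Quito (5): add — endpoints in different components.
Delhi–Riga (7): add — endpoints in different components.
Delhi–Paris (8): add — endpoints in different components.
Paris–Quito (8): skip — Quito and Paris already connected.
Quito–Tokyo (12): add — endpoints in different components.
Oslo–Sofia (13): add — endpoints in different components.
Paris–Tokyo (13): skip — Paris and Tokyo already connected.
Delhi–Sofia (14): add — endpoints in different components.
Non-tree edge Paris–Quito has weight 8, equal to the heaviest edge on its tree cycle — swapping gives another MST of the same weight. Not unique.

No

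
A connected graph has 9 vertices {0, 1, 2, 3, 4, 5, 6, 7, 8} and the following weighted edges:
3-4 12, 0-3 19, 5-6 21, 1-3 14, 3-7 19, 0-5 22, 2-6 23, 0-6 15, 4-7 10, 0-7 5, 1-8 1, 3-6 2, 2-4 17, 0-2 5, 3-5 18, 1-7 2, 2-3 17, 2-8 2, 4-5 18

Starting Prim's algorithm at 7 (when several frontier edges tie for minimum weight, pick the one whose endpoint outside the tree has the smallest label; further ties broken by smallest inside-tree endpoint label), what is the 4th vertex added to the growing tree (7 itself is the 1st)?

2

Prim's algorithm from 7:
Step 1: cheapest edge leaving the tree is 1-7 (2); add 1.
Step 2: cheapest edge leaving the tree is 1-8 (1); add 8.
Step 3: cheapest edge leaving the tree is 2-8 (2); add 2.
Step 4: cheapest edge leaving the tree is 0-2 (5); add 0.
Step 5: cheapest edge leaving the tree is 4-7 (10); add 4.
Step 6: cheapest edge leaving the tree is 3-4 (12); add 3.
Step 7: cheapest edge leaving the tree is 3-6 (2); add 6.
Step 8: cheapest edge leaving the tree is 3-5 (18); add 5.
Vertex order: 7, 1, 8, 2, 0, 4, 3, 6, 5. The 4th vertex is 2.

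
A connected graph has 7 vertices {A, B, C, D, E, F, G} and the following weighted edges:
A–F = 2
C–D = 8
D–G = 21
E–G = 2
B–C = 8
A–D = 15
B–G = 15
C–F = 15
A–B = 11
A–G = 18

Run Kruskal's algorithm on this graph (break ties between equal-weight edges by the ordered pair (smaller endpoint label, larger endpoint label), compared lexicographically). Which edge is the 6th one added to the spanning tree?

B-G

Kruskal: consider edges lightest-first.
A–F (2): add. Components now {A,F} {B} {C} {D} {E} {G}
E–G (2): add. Components now {A,F} {B} {C} {D} {E,G}
B–C (8): add. Components now {A,F} {B,C} {D} {E,G}
C–D (8): add. Components now {A,F} {B,C,D} {E,G}
A–B (11): add. Components now {A,B,C,D,F} {E,G}
A–D (15): skip — A and D already connected.
B–G (15): add. Components now {A,B,C,D,E,F,G}
The 6th edge added is B–G.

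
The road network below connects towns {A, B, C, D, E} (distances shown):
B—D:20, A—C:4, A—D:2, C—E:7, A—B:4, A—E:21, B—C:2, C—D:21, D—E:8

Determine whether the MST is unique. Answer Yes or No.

Kruskal: consider edges lightest-first.
A—D (2): add. Components now {A,D} {B} {C} {E}
B—C (2): add. Components now {A,D} {B,C} {E}
A—B (4): add. Components now {A,B,C,D} {E}
A—C (4): skip — A and C already connected.
C—E (7): add. Components now {A,B,C,D,E}
Non-tree edge A—C has weight 4, equal to the heaviest edge on its tree cycle — swapping gives another MST of the same weight. Not unique.

No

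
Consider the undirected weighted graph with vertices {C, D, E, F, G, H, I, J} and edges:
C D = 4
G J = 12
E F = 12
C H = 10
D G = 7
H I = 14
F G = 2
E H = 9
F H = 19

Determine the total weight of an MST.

58

Sort edges by weight, then run Kruskal:
F G (2): add — endpoints in different components.
C D (4): add — endpoints in different components.
D G (7): add — endpoints in different components.
E H (9): add — endpoints in different components.
C H (10): add — endpoints in different components.
E F (12): skip — E and F already connected.
G J (12): add — endpoints in different components.
H I (14): add — endpoints in different components.
MST edges: F G, C D, D G, E H, C H, G J, H I; total weight 2+4+7+9+10+12+14 = 58.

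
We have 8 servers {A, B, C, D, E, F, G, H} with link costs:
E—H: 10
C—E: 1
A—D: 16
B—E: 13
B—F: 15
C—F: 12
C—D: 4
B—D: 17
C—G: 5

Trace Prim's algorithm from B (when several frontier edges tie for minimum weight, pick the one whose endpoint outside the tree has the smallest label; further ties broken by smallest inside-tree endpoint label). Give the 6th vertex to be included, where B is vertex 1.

Prim, starting at B.
Step 1: frontier [B—E 13, B—F 15, B—D 17] → take B—E (13); add E.
Step 2: frontier [B—F 15, B—D 17, C—E 1, E—H 10] → take C—E (1); add C.
Step 3: frontier [B—F 15, B—D 17, C—D 4, C—G 5, C—F 12, E—H 10] → take C—D (4); add D.
Step 4: frontier [B—F 15, C—G 5, C—F 12, A—D 16, E—H 10] → take C—G (5); add G.
Step 5: frontier [B—F 15, C—F 12, A—D 16, E—H 10] → take E—H (10); add H.
Step 6: frontier [B—F 15, C—F 12, A—D 16] → take C—F (12); add F.
Step 7: frontier [A—D 16] → take A—D (16); add A.
Vertex order: B, E, C, D, G, H, F, A. The 6th vertex is H.

H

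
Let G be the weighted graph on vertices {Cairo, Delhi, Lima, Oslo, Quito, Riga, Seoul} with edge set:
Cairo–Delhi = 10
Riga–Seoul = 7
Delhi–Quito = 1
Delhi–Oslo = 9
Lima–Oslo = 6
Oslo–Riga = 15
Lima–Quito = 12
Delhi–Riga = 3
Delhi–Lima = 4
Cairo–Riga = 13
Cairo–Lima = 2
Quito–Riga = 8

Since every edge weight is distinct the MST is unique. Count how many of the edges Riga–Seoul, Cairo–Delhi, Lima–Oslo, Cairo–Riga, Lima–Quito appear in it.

2

Kruskal: consider edges lightest-first.
Delhi–Quito (1): add. Components now {Cairo} {Oslo} {Riga} {Lima} {Delhi,Quito} {Seoul}
Cairo–Lima (2): add. Components now {Cairo,Lima} {Oslo} {Riga} {Delhi,Quito} {Seoul}
Delhi–Riga (3): add. Components now {Cairo,Lima} {Oslo} {Delhi,Quito,Riga} {Seoul}
Delhi–Lima (4): add. Components now {Cairo,Delhi,Lima,Quito,Riga} {Oslo} {Seoul}
Lima–Oslo (6): add. Components now {Cairo,Delhi,Lima,Oslo,Quito,Riga} {Seoul}
Riga–Seoul (7): add. Components now {Cairo,Delhi,Lima,Oslo,Quito,Riga,Seoul}
MST edge set: {Delhi–Quito, Cairo–Lima, Delhi–Riga, Delhi–Lima, Lima–Oslo, Riga–Seoul}.
Of the listed edges, {Riga–Seoul, Lima–Oslo} are in the MST → 2.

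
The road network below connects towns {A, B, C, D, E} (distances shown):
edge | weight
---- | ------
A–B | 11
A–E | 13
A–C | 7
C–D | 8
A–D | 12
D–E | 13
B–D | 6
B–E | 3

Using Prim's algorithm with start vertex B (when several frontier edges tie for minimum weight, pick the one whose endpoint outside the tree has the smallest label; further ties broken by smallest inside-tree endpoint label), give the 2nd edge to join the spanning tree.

B-D

Prim, starting at B.
Step 1: cheapest edge leaving the tree is B–E (3); add E.
Step 2: cheapest edge leaving the tree is B–D (6); add D.
Step 3: cheapest edge leaving the tree is C–D (8); add C.
Step 4: cheapest edge leaving the tree is A–C (7); add A.
The 2nd edge added is B–D.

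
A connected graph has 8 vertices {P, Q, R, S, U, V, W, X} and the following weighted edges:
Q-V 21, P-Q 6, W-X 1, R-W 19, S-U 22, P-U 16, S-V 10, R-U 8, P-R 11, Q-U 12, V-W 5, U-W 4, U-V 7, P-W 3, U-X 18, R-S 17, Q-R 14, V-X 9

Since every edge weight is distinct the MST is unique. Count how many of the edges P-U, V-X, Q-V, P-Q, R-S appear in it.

1

Sort edges by weight, then run Kruskal:
W-X (1): add — endpoints in different components.
P-W (3): add — endpoints in different components.
U-W (4): add — endpoints in different components.
V-W (5): add — endpoints in different components.
P-Q (6): add — endpoints in different components.
U-V (7): skip — V and U already connected.
R-U (8): add — endpoints in different components.
V-X (9): skip — V and X already connected.
S-V (10): add — endpoints in different components.
MST edge set: {W-X, P-W, U-W, V-W, P-Q, R-U, S-V}.
Of the listed edges, {P-Q} are in the MST → 1.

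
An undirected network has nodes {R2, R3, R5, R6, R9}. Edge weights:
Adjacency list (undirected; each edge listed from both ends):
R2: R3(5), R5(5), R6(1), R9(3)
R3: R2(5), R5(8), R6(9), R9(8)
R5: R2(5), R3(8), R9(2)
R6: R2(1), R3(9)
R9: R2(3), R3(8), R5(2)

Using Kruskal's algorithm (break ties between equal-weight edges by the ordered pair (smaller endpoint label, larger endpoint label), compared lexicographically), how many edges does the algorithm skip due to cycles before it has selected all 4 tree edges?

Kruskal: consider edges lightest-first.
R2 R6 (1): add — endpoints in different components.
R5 R9 (2): add — endpoints in different components.
R2 R9 (3): add — endpoints in different components.
R2 R3 (5): add — endpoints in different components.
Edges rejected before the tree was complete: 0.

0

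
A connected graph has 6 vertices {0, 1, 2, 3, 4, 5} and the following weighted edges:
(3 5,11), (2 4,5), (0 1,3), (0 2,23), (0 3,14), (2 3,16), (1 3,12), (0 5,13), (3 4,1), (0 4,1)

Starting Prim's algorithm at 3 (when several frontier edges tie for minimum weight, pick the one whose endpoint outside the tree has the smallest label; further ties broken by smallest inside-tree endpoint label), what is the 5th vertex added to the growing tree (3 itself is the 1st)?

Grow the tree from 3 using Prim:
Step 1: frontier [3 4 1, 3 5 11, 1 3 12, 0 3 14, 2 3 16] → take 3 4 (1); add 4.
Step 2: frontier [3 5 11, 1 3 12, 0 3 14, 2 3 16, 0 4 1, 2 4 5] → take 0 4 (1); add 0.
Step 3: frontier [0 1 3, 0 5 13, 0 2 23, 3 5 11, 1 3 12, 2 3 16, 2 4 5] → take 0 1 (3); add 1.
Step 4: frontier [0 5 13, 0 2 23, 3 5 11, 2 3 16, 2 4 5] → take 2 4 (5); add 2.
Step 5: frontier [0 5 13, 3 5 11] → take 3 5 (11); add 5.
Vertex order: 3, 4, 0, 1, 2, 5. The 5th vertex is 2.

2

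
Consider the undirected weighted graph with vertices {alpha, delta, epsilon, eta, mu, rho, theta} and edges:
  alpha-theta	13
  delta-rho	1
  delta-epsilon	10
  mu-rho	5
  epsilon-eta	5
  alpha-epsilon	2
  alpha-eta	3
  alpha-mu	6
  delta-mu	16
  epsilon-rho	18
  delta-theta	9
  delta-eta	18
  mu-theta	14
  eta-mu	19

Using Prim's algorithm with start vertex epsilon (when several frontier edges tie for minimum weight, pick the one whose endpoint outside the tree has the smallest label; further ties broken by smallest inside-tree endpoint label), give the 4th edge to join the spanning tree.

mu-rho

Prim, starting at epsilon.
Step 1: frontier [alpha-epsilon 2, epsilon-eta 5, delta-epsilon 10, epsilon-rho 18] → take alpha-epsilon (2); add alpha.
Step 2: frontier [alpha-eta 3, alpha-mu 6, alpha-theta 13, epsilon-eta 5, delta-epsilon 10, epsilon-rho 18] → take alpha-eta (3); add eta.
Step 3: frontier [alpha-mu 6, alpha-theta 13, delta-epsilon 10, epsilon-rho 18, delta-eta 18, eta-mu 19] → take alpha-mu (6); add mu.
Step 4: frontier [alpha-theta 13, delta-epsilon 10, epsilon-rho 18, delta-eta 18, mu-rho 5, mu-theta 14, delta-mu 16] → take mu-rho (5); add rho.
Step 5: frontier [alpha-theta 13, delta-epsilon 10, delta-eta 18, mu-theta 14, delta-mu 16, delta-rho 1] → take delta-rho (1); add delta.
Step 6: frontier [alpha-theta 13, delta-theta 9, mu-theta 14] → take delta-theta (9); add theta.
The 4th edge added is mu-rho.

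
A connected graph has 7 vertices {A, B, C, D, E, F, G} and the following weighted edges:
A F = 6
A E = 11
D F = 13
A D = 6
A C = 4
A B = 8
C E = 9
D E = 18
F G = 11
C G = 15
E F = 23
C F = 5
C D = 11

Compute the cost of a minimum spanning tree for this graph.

Prim's algorithm from A:
Step 1: frontier [A C 4, A D 6, A F 6, A B 8, A E 11] → take A C (4); add C.
Step 2: frontier [A D 6, A F 6, A B 8, A E 11, C F 5, C E 9, C D 11, C G 15] → take C F (5); add F.
Step 3: frontier [A D 6, A B 8, A E 11, C E 9, C D 11, C G 15, F G 11, D F 13, E F 23] → take A D (6); add D.
Step 4: frontier [A B 8, A E 11, C E 9, C G 15, D E 18, F G 11, E F 23] → take A B (8); add B.
Step 5: frontier [A E 11, C E 9, C G 15, D E 18, F G 11, E F 23] → take C E (9); add E.
Step 6: frontier [C G 15, F G 11] → take F G (11); add G.
MST edges: A C, C F, A D, A B, C E, F G; total weight 4+5+6+8+9+11 = 43.

43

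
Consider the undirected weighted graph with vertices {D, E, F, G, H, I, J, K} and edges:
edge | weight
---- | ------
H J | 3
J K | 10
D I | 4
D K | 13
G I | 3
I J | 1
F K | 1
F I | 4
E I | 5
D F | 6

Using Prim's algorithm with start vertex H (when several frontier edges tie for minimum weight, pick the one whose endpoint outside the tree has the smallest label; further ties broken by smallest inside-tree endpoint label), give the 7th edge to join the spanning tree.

Prim, starting at H.
Step 1: cheapest edge leaving the tree is H J (3); add J.
Step 2: cheapest edge leaving the tree is I J (1); add I.
Step 3: cheapest edge leaving the tree is G I (3); add G.
Step 4: cheapest edge leaving the tree is D I (4); add D.
Step 5: cheapest edge leaving the tree is F I (4); add F.
Step 6: cheapest edge leaving the tree is F K (1); add K.
Step 7: cheapest edge leaving the tree is E I (5); add E.
The 7th edge added is E I.

E-I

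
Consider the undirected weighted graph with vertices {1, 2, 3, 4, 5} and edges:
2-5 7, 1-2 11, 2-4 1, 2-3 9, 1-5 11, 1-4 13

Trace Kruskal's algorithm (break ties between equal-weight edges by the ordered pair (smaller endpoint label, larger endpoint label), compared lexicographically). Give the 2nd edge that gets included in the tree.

2-5

Sort edges by weight, then run Kruskal:
2-4 (1): add — endpoints in different components.
2-5 (7): add — endpoints in different components.
2-3 (9): add — endpoints in different components.
1-2 (11): add — endpoints in different components.
The 2nd edge added is 2-5.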